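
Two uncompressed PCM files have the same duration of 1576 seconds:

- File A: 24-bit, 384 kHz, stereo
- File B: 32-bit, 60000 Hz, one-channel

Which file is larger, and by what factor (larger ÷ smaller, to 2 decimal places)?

File A: 384,000 × 3 × 2 = 2,304,000 bytes/s.
File B: 60,000 × 4 × 1 = 240,000 bytes/s.
File A is larger; ratio = 3,631,104,000 / 378,240,000 = 9.60.

File A, by a factor of 9.60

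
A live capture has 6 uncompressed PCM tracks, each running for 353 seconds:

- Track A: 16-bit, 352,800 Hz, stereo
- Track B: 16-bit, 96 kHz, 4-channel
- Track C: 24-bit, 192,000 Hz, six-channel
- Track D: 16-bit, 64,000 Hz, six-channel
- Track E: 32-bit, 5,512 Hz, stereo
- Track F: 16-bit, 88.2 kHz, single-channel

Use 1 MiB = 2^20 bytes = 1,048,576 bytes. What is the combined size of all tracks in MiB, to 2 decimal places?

2229.85 MiB

Track A: 352,800 × 353 × 2 × 2 = 498,153,600 bytes.
Track B: 96,000 × 353 × 2 × 4 = 271,104,000 bytes.
Track C: 192,000 × 353 × 3 × 6 = 1,219,968,000 bytes.
Track D: 64,000 × 353 × 2 × 6 = 271,104,000 bytes.
Track E: 5,512 × 353 × 4 × 2 = 15,565,888 bytes.
Track F: 88,200 × 353 × 2 × 1 = 62,269,200 bytes.
Total = 2,338,164,688 bytes = 2229.85 MiB.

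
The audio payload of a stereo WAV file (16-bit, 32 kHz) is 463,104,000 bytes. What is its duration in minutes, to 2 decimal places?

60.30 minutes

Byte rate = 32,000 × 2 × 2 = 128,000 bytes/s.
Duration = 463,104,000 / 128,000 = 3,618 s.
3,618 s / 60 = 60.30 minutes.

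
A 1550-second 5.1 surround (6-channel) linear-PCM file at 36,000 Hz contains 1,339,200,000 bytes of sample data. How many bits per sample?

Bytes per sample = 1,339,200,000 / (36,000 × 1,550 × 6) = 1,339,200,000 / 334,800,000 = 4.
Bit depth = 4 × 8 = 32 bits.

32 bits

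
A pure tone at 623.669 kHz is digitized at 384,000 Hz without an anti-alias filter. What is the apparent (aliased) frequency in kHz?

144.331 kHz

Nyquist = 384,000/2 = 192,000 Hz; 623,669 Hz exceeds it.
Alias = |623,669 − 2×384,000| = |623,669 − 768,000| = 144,331 Hz = 144.331 kHz.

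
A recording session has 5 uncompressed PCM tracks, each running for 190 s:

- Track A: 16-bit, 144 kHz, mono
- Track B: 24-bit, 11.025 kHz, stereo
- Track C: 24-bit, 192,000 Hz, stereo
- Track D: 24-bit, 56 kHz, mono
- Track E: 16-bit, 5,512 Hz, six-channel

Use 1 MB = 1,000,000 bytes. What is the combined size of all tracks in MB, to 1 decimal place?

Track A: 144,000 × 190 × 2 × 1 = 54,720,000 bytes.
Track B: 11,025 × 190 × 3 × 2 = 12,568,500 bytes.
Track C: 192,000 × 190 × 3 × 2 = 218,880,000 bytes.
Track D: 56,000 × 190 × 3 × 1 = 31,920,000 bytes.
Track E: 5,512 × 190 × 2 × 6 = 12,567,360 bytes.
Total = 330,655,860 bytes = 330.7 MB.

330.7 MB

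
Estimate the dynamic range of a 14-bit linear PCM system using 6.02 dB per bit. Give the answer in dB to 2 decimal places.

84.28 dB

14 × 6.02 = 84.28 dB.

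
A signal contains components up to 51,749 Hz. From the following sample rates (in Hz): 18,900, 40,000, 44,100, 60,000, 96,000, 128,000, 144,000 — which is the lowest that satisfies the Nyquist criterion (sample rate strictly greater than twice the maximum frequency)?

Need sample rate > 2 × 51,749 = 103,498 Hz.
Lowest listed rate above 103,498 Hz is 128,000 Hz.

128,000 Hz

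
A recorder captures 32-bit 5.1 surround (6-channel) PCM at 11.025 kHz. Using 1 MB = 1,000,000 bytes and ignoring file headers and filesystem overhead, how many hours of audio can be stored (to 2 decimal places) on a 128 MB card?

0.13 hours

Uncompressed byte rate = 11,025 × 4 × 6 = 264,600 bytes/s.
Capacity = 128 × 1,000,000 = 128,000,000 bytes.
128,000,000 / 264,600 ≈ 483.75 s → 0.13 hours.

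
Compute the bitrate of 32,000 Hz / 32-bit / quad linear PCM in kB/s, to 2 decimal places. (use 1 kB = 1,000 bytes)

Bit rate = 32,000 × 32 × 4 = 4,096,000 bits/s.
4,096,000 / 8 = 512,000 B/s = 512.00 kB/s.

512.00 kB/s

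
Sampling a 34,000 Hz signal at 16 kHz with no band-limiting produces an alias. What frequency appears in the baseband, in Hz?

Nyquist = 16,000/2 = 8,000 Hz; 34,000 Hz exceeds it.
Alias = |34,000 − 2×16,000| = |34,000 − 32,000| = 2,000 Hz.

2,000 Hz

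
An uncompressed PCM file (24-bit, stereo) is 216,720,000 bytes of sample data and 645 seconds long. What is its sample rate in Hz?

56,000 Hz

Bytes = sample_rate × seconds × bytes_per_sample × channels.
sample_rate = 216,720,000 / (645 × 3 × 2) = 216,720,000 / 3,870 = 56,000 Hz.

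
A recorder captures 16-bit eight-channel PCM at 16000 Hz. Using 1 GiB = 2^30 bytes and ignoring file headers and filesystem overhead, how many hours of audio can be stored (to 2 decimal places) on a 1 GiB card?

1.17 hours

Uncompressed byte rate = 16,000 × 2 × 8 = 256,000 bytes/s.
Capacity = 1 × 1,073,741,824 = 1,073,741,824 bytes.
1,073,741,824 / 256,000 ≈ 4194.3 s → 1.17 hours.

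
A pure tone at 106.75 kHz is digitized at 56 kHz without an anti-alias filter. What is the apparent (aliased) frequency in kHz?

Nyquist = 56,000/2 = 28,000 Hz; 106,750 Hz exceeds it.
Alias = |106,750 − 2×56,000| = |106,750 − 112,000| = 5,250 Hz = 5.25 kHz.

5.25 kHz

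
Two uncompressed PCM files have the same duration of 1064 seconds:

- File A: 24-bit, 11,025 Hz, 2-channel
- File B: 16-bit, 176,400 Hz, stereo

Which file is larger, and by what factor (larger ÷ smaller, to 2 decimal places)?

File A: 11,025 × 3 × 2 = 66,150 bytes/s.
File B: 176,400 × 2 × 2 = 705,600 bytes/s.
File B is larger; ratio = 750,758,400 / 70,383,600 = 10.67.

File B, by a factor of 10.67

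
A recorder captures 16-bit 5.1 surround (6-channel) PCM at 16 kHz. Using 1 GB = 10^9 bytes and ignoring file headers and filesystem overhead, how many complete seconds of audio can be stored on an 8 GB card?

Uncompressed byte rate = 16,000 × 2 × 6 = 192,000 bytes/s.
Capacity = 8 × 1,000,000,000 = 8,000,000,000 bytes.
8,000,000,000 / 192,000 ≈ 41666.67 s → 41,666 seconds.

41,666 seconds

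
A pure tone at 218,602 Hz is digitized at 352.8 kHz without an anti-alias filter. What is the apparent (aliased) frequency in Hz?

Nyquist = 352,800/2 = 176,400 Hz; 218,602 Hz exceeds it.
Alias = |218,602 − 1×352,800| = |218,602 − 352,800| = 134,198 Hz.

134,198 Hz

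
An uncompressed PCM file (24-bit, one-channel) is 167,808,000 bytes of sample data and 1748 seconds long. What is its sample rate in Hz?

32,000 Hz

Bytes = sample_rate × seconds × bytes_per_sample × channels.
sample_rate = 167,808,000 / (1,748 × 3 × 1) = 167,808,000 / 5,244 = 32,000 Hz.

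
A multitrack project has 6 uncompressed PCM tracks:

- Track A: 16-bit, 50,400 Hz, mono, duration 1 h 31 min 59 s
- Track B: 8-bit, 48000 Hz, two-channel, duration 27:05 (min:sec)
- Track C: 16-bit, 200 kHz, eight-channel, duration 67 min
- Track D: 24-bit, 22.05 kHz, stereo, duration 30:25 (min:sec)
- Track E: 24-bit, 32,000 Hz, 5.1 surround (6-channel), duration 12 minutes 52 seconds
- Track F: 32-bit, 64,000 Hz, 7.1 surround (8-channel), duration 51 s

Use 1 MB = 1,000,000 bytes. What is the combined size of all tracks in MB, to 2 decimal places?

Track A: 1 h 31 min 59 s = 5,519 s; 50,400 × 5,519 × 2 × 1 = 556,315,200 bytes.
Track B: 27:05 (min:sec) = 1,625 s; 48,000 × 1,625 × 1 × 2 = 156,000,000 bytes.
Track C: 67 min = 4,020 s; 200,000 × 4,020 × 2 × 8 = 12,864,000,000 bytes.
Track D: 30:25 (min:sec) = 1,825 s; 22,050 × 1,825 × 3 × 2 = 241,447,500 bytes.
Track E: 12 minutes 52 seconds = 772 s; 32,000 × 772 × 3 × 6 = 444,672,000 bytes.
Track F: 64,000 × 51 × 4 × 8 = 104,448,000 bytes.
Total = 14,366,882,700 bytes = 14366.88 MB.

14366.88 MB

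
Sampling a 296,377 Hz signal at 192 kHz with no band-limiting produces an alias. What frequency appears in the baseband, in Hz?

Nyquist = 192,000/2 = 96,000 Hz; 296,377 Hz exceeds it.
Alias = |296,377 − 2×192,000| = |296,377 − 384,000| = 87,623 Hz.

87,623 Hz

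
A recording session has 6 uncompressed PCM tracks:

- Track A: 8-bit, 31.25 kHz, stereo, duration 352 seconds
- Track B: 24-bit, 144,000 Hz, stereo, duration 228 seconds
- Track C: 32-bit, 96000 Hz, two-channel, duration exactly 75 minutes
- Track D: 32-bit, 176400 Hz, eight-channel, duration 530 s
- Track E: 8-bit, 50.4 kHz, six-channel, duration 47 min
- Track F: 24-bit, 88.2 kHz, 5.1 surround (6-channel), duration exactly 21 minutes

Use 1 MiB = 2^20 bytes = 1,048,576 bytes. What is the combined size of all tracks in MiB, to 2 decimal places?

9078.87 MiB

Track A: 31,250 × 352 × 1 × 2 = 22,000,000 bytes.
Track B: 144,000 × 228 × 3 × 2 = 196,992,000 bytes.
Track C: exactly 75 minutes = 4,500 s; 96,000 × 4,500 × 4 × 2 = 3,456,000,000 bytes.
Track D: 176,400 × 530 × 4 × 8 = 2,991,744,000 bytes.
Track E: 47 min = 2,820 s; 50,400 × 2,820 × 1 × 6 = 852,768,000 bytes.
Track F: exactly 21 minutes = 1,260 s; 88,200 × 1,260 × 3 × 6 = 2,000,376,000 bytes.
Total = 9,519,880,000 bytes = 9078.87 MiB.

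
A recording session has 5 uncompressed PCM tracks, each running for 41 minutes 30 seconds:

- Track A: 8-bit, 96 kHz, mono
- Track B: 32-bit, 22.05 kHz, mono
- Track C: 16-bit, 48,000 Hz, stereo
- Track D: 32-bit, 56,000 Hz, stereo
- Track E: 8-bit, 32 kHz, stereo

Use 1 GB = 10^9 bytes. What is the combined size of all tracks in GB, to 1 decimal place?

2.2 GB

41 minutes 30 seconds = 2,490 s.
Track A: 96,000 × 2,490 × 1 × 1 = 239,040,000 bytes.
Track B: 22,050 × 2,490 × 4 × 1 = 219,618,000 bytes.
Track C: 48,000 × 2,490 × 2 × 2 = 478,080,000 bytes.
Track D: 56,000 × 2,490 × 4 × 2 = 1,115,520,000 bytes.
Track E: 32,000 × 2,490 × 1 × 2 = 159,360,000 bytes.
Total = 2,211,618,000 bytes = 2.2 GB.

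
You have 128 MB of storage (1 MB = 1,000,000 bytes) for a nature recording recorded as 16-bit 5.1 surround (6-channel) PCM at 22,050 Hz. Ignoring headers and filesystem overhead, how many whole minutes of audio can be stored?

Uncompressed byte rate = 22,050 × 2 × 6 = 264,600 bytes/s.
Capacity = 128 × 1,000,000 = 128,000,000 bytes.
128,000,000 / 264,600 ≈ 483.75 s → 8 minutes.

8 minutes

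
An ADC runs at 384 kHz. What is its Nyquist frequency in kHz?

Nyquist frequency = sample rate / 2 = 384,000 / 2 = 192 kHz.

192 kHz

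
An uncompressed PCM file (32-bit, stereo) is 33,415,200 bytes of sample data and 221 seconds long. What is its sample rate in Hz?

Bytes = sample_rate × seconds × bytes_per_sample × channels.
sample_rate = 33,415,200 / (221 × 4 × 2) = 33,415,200 / 1,768 = 18,900 Hz.

18,900 Hz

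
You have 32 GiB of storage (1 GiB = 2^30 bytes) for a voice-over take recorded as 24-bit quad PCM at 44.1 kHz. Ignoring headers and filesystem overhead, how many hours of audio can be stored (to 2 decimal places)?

Uncompressed byte rate = 44,100 × 3 × 4 = 529,200 bytes/s.
Capacity = 32 × 1,073,741,824 = 34,359,738,368 bytes.
34,359,738,368 / 529,200 ≈ 64927.7 s → 18.04 hours.

18.04 hours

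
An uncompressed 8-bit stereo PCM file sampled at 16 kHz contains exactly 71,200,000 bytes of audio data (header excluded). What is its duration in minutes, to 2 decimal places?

Byte rate = 16,000 × 1 × 2 = 32,000 bytes/s.
Duration = 71,200,000 / 32,000 = 2,225 s.
2,225 s / 60 = 37.08 minutes.

37.08 minutes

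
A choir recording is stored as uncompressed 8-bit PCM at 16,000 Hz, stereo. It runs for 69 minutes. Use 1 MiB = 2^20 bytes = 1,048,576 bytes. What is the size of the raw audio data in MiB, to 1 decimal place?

126.3 MiB

Duration = 69 minutes = 4,140 s.
Bytes = 16,000 samples/s × 4,140 s × 1 bytes/sample × 2 ch = 132,480,000 bytes.
132,480,000 / 1,048,576 = 126.3 MiB.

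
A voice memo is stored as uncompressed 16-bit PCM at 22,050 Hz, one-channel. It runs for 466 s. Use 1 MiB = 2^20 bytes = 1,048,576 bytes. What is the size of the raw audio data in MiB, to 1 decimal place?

Bytes = 22,050 samples/s × 466 s × 2 bytes/sample × 1 ch = 20,550,600 bytes.
20,550,600 / 1,048,576 = 19.6 MiB.

19.6 MiB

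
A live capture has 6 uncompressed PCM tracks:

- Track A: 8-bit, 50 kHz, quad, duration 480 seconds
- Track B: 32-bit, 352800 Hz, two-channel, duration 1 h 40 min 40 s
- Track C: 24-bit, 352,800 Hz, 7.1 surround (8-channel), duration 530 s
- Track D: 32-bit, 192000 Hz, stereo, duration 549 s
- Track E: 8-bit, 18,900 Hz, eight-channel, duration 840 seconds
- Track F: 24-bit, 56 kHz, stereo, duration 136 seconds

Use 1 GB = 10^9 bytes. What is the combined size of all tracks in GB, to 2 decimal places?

Track A: 50,000 × 480 × 1 × 4 = 96,000,000 bytes.
Track B: 1 h 40 min 40 s = 6,040 s; 352,800 × 6,040 × 4 × 2 = 17,047,296,000 bytes.
Track C: 352,800 × 530 × 3 × 8 = 4,487,616,000 bytes.
Track D: 192,000 × 549 × 4 × 2 = 843,264,000 bytes.
Track E: 18,900 × 840 × 1 × 8 = 127,008,000 bytes.
Track F: 56,000 × 136 × 3 × 2 = 45,696,000 bytes.
Total = 22,646,880,000 bytes = 22.65 GB.

22.65 GB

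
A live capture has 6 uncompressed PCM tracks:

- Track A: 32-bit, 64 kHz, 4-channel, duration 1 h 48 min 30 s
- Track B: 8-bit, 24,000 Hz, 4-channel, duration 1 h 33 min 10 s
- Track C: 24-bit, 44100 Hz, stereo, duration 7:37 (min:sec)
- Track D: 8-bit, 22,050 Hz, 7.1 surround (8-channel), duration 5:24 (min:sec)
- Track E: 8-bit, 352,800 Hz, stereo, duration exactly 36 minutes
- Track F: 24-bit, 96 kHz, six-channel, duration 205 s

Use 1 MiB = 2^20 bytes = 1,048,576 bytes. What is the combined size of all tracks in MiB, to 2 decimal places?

8830.35 MiB

Track A: 1 h 48 min 30 s = 6,510 s; 64,000 × 6,510 × 4 × 4 = 6,666,240,000 bytes.
Track B: 1 h 33 min 10 s = 5,590 s; 24,000 × 5,590 × 1 × 4 = 536,640,000 bytes.
Track C: 7:37 (min:sec) = 457 s; 44,100 × 457 × 3 × 2 = 120,922,200 bytes.
Track D: 5:24 (min:sec) = 324 s; 22,050 × 324 × 1 × 8 = 57,153,600 bytes.
Track E: exactly 36 minutes = 2,160 s; 352,800 × 2,160 × 1 × 2 = 1,524,096,000 bytes.
Track F: 96,000 × 205 × 3 × 6 = 354,240,000 bytes.
Total = 9,259,291,800 bytes = 8830.35 MiB.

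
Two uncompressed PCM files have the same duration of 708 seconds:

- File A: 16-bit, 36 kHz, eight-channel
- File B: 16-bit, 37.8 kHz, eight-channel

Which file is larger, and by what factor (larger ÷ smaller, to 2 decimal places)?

File B, by a factor of 1.05

File A: 36,000 × 2 × 8 = 576,000 bytes/s.
File B: 37,800 × 2 × 8 = 604,800 bytes/s.
File B is larger; ratio = 428,198,400 / 407,808,000 = 1.05.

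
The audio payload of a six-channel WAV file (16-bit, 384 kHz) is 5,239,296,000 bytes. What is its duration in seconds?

1,137 seconds

Byte rate = 384,000 × 2 × 6 = 4,608,000 bytes/s.
Duration = 5,239,296,000 / 4,608,000 = 1,137 s.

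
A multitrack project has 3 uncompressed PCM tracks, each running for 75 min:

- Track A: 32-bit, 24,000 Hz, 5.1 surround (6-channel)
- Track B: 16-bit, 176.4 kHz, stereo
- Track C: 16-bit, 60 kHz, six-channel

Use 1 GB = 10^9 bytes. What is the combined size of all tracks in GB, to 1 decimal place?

75 min = 4,500 s.
Track A: 24,000 × 4,500 × 4 × 6 = 2,592,000,000 bytes.
Track B: 176,400 × 4,500 × 2 × 2 = 3,175,200,000 bytes.
Track C: 60,000 × 4,500 × 2 × 6 = 3,240,000,000 bytes.
Total = 9,007,200,000 bytes = 9.0 GB.

9.0 GB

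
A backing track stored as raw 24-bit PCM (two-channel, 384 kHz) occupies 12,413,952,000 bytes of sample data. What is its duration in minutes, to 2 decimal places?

Byte rate = 384,000 × 3 × 2 = 2,304,000 bytes/s.
Duration = 12,413,952,000 / 2,304,000 = 5,388 s.
5,388 s / 60 = 89.80 minutes.

89.80 minutes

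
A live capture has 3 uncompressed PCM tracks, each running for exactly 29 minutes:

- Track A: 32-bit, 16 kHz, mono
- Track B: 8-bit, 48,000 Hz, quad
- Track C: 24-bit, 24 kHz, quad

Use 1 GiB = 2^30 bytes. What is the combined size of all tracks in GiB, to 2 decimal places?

exactly 29 minutes = 1,740 s.
Track A: 16,000 × 1,740 × 4 × 1 = 111,360,000 bytes.
Track B: 48,000 × 1,740 × 1 × 4 = 334,080,000 bytes.
Track C: 24,000 × 1,740 × 3 × 4 = 501,120,000 bytes.
Total = 946,560,000 bytes = 0.88 GiB.

0.88 GiB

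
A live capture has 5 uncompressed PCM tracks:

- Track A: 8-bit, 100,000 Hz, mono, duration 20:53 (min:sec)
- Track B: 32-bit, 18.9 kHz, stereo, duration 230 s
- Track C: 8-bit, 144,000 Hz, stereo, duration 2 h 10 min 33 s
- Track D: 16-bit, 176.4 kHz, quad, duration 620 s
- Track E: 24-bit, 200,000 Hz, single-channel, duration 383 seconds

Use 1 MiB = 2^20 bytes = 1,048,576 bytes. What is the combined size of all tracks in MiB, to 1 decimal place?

3357.6 MiB

Track A: 20:53 (min:sec) = 1,253 s; 100,000 × 1,253 × 1 × 1 = 125,300,000 bytes.
Track B: 18,900 × 230 × 4 × 2 = 34,776,000 bytes.
Track C: 2 h 10 min 33 s = 7,833 s; 144,000 × 7,833 × 1 × 2 = 2,255,904,000 bytes.
Track D: 176,400 × 620 × 2 × 4 = 874,944,000 bytes.
Track E: 200,000 × 383 × 3 × 1 = 229,800,000 bytes.
Total = 3,520,724,000 bytes = 3357.6 MiB.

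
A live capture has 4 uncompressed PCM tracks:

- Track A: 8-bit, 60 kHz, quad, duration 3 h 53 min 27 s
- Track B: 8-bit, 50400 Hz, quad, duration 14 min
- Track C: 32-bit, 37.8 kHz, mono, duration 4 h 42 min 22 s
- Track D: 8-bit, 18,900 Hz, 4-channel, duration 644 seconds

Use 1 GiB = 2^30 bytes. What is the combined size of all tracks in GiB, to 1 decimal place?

5.7 GiB

Track A: 3 h 53 min 27 s = 14,007 s; 60,000 × 14,007 × 1 × 4 = 3,361,680,000 bytes.
Track B: 14 min = 840 s; 50,400 × 840 × 1 × 4 = 169,344,000 bytes.
Track C: 4 h 42 min 22 s = 16,942 s; 37,800 × 16,942 × 4 × 1 = 2,561,630,400 bytes.
Track D: 18,900 × 644 × 1 × 4 = 48,686,400 bytes.
Total = 6,141,340,800 bytes = 5.7 GiB.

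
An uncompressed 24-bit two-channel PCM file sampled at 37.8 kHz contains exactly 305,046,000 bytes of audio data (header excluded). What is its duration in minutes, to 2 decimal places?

22.42 minutes

Byte rate = 37,800 × 3 × 2 = 226,800 bytes/s.
Duration = 305,046,000 / 226,800 = 1,345 s.
1,345 s / 60 = 22.42 minutes.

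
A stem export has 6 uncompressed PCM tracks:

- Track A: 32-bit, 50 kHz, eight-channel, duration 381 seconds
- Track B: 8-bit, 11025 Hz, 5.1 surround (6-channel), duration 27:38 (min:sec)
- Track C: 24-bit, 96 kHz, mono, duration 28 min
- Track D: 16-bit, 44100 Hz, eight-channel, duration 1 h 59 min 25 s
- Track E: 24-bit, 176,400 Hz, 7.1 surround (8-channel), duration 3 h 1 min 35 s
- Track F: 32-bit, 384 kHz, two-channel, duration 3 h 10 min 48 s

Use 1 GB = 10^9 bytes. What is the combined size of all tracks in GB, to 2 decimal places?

87.55 GB

Track A: 50,000 × 381 × 4 × 8 = 609,600,000 bytes.
Track B: 27:38 (min:sec) = 1,658 s; 11,025 × 1,658 × 1 × 6 = 109,676,700 bytes.
Track C: 28 min = 1,680 s; 96,000 × 1,680 × 3 × 1 = 483,840,000 bytes.
Track D: 1 h 59 min 25 s = 7,165 s; 44,100 × 7,165 × 2 × 8 = 5,055,624,000 bytes.
Track E: 3 h 1 min 35 s = 10,895 s; 176,400 × 10,895 × 3 × 8 = 46,125,072,000 bytes.
Track F: 3 h 10 min 48 s = 11,448 s; 384,000 × 11,448 × 4 × 2 = 35,168,256,000 bytes.
Total = 87,552,068,700 bytes = 87.55 GB.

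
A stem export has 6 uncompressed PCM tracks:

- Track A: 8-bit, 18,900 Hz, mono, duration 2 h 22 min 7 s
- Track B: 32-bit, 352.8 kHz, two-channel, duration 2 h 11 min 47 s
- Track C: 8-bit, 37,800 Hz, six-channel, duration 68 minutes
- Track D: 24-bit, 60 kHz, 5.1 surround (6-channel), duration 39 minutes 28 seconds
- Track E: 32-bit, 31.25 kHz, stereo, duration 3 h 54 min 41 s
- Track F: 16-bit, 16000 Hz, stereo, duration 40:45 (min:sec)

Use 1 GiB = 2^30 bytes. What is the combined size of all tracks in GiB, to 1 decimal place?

27.6 GiB

Track A: 2 h 22 min 7 s = 8,527 s; 18,900 × 8,527 × 1 × 1 = 161,160,300 bytes.
Track B: 2 h 11 min 47 s = 7,907 s; 352,800 × 7,907 × 4 × 2 = 22,316,716,800 bytes.
Track C: 68 minutes = 4,080 s; 37,800 × 4,080 × 1 × 6 = 925,344,000 bytes.
Track D: 39 minutes 28 seconds = 2,368 s; 60,000 × 2,368 × 3 × 6 = 2,557,440,000 bytes.
Track E: 3 h 54 min 41 s = 14,081 s; 31,250 × 14,081 × 4 × 2 = 3,520,250,000 bytes.
Track F: 40:45 (min:sec) = 2,445 s; 16,000 × 2,445 × 2 × 2 = 156,480,000 bytes.
Total = 29,637,391,100 bytes = 27.6 GiB.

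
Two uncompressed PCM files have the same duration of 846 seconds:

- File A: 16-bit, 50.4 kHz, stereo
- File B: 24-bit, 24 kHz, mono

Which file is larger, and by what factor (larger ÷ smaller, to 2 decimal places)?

File A: 50,400 × 2 × 2 = 201,600 bytes/s.
File B: 24,000 × 3 × 1 = 72,000 bytes/s.
File A is larger; ratio = 170,553,600 / 60,912,000 = 2.80.

File A, by a factor of 2.80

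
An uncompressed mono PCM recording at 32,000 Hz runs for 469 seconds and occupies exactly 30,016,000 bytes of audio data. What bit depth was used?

Bytes per sample = 30,016,000 / (32,000 × 469 × 1) = 30,016,000 / 15,008,000 = 2.
Bit depth = 2 × 8 = 16 bits.

16 bits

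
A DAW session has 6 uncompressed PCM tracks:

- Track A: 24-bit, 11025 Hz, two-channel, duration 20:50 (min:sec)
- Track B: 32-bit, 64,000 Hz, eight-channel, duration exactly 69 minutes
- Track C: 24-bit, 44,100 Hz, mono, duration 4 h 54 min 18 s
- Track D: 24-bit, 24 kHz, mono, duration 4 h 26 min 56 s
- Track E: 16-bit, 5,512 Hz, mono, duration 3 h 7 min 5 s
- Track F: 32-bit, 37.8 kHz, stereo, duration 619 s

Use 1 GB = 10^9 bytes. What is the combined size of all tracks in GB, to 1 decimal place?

Track A: 20:50 (min:sec) = 1,250 s; 11,025 × 1,250 × 3 × 2 = 82,687,500 bytes.
Track B: exactly 69 minutes = 4,140 s; 64,000 × 4,140 × 4 × 8 = 8,478,720,000 bytes.
Track C: 4 h 54 min 18 s = 17,658 s; 44,100 × 17,658 × 3 × 1 = 2,336,153,400 bytes.
Track D: 4 h 26 min 56 s = 16,016 s; 24,000 × 16,016 × 3 × 1 = 1,153,152,000 bytes.
Track E: 3 h 7 min 5 s = 11,225 s; 5,512 × 11,225 × 2 × 1 = 123,744,400 bytes.
Track F: 37,800 × 619 × 4 × 2 = 187,185,600 bytes.
Total = 12,361,642,900 bytes = 12.4 GB.

12.4 GB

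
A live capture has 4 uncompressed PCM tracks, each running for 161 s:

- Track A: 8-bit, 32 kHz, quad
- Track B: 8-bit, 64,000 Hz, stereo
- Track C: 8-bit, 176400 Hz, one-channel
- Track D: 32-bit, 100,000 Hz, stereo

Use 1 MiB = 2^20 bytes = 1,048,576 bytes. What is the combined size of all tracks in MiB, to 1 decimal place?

189.2 MiB

Track A: 32,000 × 161 × 1 × 4 = 20,608,000 bytes.
Track B: 64,000 × 161 × 1 × 2 = 20,608,000 bytes.
Track C: 176,400 × 161 × 1 × 1 = 28,400,400 bytes.
Track D: 100,000 × 161 × 4 × 2 = 128,800,000 bytes.
Total = 198,416,400 bytes = 189.2 MiB.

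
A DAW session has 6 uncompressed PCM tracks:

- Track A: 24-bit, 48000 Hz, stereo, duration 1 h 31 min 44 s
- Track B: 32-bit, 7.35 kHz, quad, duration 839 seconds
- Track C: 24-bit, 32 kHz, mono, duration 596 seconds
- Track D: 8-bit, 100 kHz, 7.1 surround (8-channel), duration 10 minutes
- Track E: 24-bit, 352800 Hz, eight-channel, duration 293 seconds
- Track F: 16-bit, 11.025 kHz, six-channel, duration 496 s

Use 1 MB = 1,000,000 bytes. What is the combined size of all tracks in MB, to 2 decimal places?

4767.54 MB

Track A: 1 h 31 min 44 s = 5,504 s; 48,000 × 5,504 × 3 × 2 = 1,585,152,000 bytes.
Track B: 7,350 × 839 × 4 × 4 = 98,666,400 bytes.
Track C: 32,000 × 596 × 3 × 1 = 57,216,000 bytes.
Track D: 10 minutes = 600 s; 100,000 × 600 × 1 × 8 = 480,000,000 bytes.
Track E: 352,800 × 293 × 3 × 8 = 2,480,889,600 bytes.
Track F: 11,025 × 496 × 2 × 6 = 65,620,800 bytes.
Total = 4,767,544,800 bytes = 4767.54 MB.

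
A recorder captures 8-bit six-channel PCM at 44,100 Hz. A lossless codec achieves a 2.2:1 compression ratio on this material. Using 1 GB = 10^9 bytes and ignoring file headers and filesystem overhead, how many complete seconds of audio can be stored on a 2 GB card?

16,628 seconds

Uncompressed byte rate = 44,100 × 1 × 6 = 264,600 bytes/s.
After 2.2:1 compression, effective rate ≈ 120272.73 bytes/s.
Capacity = 2 × 1,000,000,000 = 2,000,000,000 bytes.
2,000,000,000 / effective rate ≈ 16628.87 s → 16,628 seconds.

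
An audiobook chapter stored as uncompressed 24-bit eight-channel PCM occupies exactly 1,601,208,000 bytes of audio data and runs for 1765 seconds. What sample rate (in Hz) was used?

37,800 Hz

Bytes = sample_rate × seconds × bytes_per_sample × channels.
sample_rate = 1,601,208,000 / (1,765 × 3 × 8) = 1,601,208,000 / 42,360 = 37,800 Hz.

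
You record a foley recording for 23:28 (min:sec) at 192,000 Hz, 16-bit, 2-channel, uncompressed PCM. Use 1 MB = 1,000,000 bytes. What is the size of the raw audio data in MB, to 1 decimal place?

Duration = 23:28 (min:sec) = 1,408 s.
Bytes = 192,000 samples/s × 1,408 s × 2 bytes/sample × 2 ch = 1,081,344,000 bytes.
1,081,344,000 / 1,000,000 = 1081.3 MB.

1081.3 MB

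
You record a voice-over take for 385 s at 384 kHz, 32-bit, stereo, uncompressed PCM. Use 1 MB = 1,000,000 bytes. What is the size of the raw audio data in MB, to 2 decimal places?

1182.72 MB

Bytes = 384,000 samples/s × 385 s × 4 bytes/sample × 2 ch = 1,182,720,000 bytes.
1,182,720,000 / 1,000,000 = 1182.72 MB.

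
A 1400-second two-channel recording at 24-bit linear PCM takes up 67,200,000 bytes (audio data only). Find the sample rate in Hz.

Bytes = sample_rate × seconds × bytes_per_sample × channels.
sample_rate = 67,200,000 / (1,400 × 3 × 2) = 67,200,000 / 8,400 = 8,000 Hz.

8,000 Hz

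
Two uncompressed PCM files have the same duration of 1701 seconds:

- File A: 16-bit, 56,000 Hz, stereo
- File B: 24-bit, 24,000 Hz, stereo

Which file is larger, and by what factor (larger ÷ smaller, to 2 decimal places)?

File A, by a factor of 1.56

File A: 56,000 × 2 × 2 = 224,000 bytes/s.
File B: 24,000 × 3 × 2 = 144,000 bytes/s.
File A is larger; ratio = 381,024,000 / 244,944,000 = 1.56.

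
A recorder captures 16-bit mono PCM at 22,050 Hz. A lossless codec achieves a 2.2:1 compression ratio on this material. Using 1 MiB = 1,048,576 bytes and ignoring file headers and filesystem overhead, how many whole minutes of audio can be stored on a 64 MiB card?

55 minutes

Uncompressed byte rate = 22,050 × 2 × 1 = 44,100 bytes/s.
After 2.2:1 compression, effective rate ≈ 20045.45 bytes/s.
Capacity = 64 × 1,048,576 = 67,108,864 bytes.
67,108,864 / effective rate ≈ 3347.83 s → 55 minutes.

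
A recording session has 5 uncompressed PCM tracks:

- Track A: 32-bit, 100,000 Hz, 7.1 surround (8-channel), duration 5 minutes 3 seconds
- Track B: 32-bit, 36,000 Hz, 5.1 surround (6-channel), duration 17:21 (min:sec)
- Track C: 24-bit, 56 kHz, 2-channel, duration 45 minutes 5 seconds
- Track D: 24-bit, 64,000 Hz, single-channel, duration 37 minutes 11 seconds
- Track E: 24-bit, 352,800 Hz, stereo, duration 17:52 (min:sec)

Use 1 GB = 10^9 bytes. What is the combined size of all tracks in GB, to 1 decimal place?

5.5 GB

Track A: 5 minutes 3 seconds = 303 s; 100,000 × 303 × 4 × 8 = 969,600,000 bytes.
Track B: 17:21 (min:sec) = 1,041 s; 36,000 × 1,041 × 4 × 6 = 899,424,000 bytes.
Track C: 45 minutes 5 seconds = 2,705 s; 56,000 × 2,705 × 3 × 2 = 908,880,000 bytes.
Track D: 37 minutes 11 seconds = 2,231 s; 64,000 × 2,231 × 3 × 1 = 428,352,000 bytes.
Track E: 17:52 (min:sec) = 1,072 s; 352,800 × 1,072 × 3 × 2 = 2,269,209,600 bytes.
Total = 5,475,465,600 bytes = 5.5 GB.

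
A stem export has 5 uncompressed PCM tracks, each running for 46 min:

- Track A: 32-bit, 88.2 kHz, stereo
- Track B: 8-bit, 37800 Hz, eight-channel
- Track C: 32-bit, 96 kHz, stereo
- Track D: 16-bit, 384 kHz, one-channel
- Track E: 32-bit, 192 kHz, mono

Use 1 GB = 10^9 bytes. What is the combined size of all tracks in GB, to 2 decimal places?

46 min = 2,760 s.
Track A: 88,200 × 2,760 × 4 × 2 = 1,947,456,000 bytes.
Track B: 37,800 × 2,760 × 1 × 8 = 834,624,000 bytes.
Track C: 96,000 × 2,760 × 4 × 2 = 2,119,680,000 bytes.
Track D: 384,000 × 2,760 × 2 × 1 = 2,119,680,000 bytes.
Track E: 192,000 × 2,760 × 4 × 1 = 2,119,680,000 bytes.
Total = 9,141,120,000 bytes = 9.14 GB.

9.14 GB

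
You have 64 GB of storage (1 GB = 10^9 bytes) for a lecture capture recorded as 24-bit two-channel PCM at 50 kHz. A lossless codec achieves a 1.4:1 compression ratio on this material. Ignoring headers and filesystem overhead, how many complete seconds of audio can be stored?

Uncompressed byte rate = 50,000 × 3 × 2 = 300,000 bytes/s.
After 1.4:1 compression, effective rate ≈ 214285.71 bytes/s.
Capacity = 64 × 1,000,000,000 = 64,000,000,000 bytes.
64,000,000,000 / effective rate ≈ 298666.67 s → 298,666 seconds.

298,666 seconds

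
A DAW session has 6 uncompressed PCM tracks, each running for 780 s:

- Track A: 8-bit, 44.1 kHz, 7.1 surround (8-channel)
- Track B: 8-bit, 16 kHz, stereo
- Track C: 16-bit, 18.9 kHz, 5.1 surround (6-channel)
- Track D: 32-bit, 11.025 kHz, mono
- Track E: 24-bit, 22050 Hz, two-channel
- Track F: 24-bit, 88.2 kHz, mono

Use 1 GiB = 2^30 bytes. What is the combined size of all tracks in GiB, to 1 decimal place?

Track A: 44,100 × 780 × 1 × 8 = 275,184,000 bytes.
Track B: 16,000 × 780 × 1 × 2 = 24,960,000 bytes.
Track C: 18,900 × 780 × 2 × 6 = 176,904,000 bytes.
Track D: 11,025 × 780 × 4 × 1 = 34,398,000 bytes.
Track E: 22,050 × 780 × 3 × 2 = 103,194,000 bytes.
Track F: 88,200 × 780 × 3 × 1 = 206,388,000 bytes.
Total = 821,028,000 bytes = 0.8 GiB.

0.8 GiB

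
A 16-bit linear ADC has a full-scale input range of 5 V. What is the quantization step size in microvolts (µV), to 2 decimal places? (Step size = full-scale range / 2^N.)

5 V / 2^16 = 5 / 65,536 V = 76.29 µV.

76.29 µV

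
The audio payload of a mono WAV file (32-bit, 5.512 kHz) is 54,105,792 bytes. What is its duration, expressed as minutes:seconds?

40:54

Byte rate = 5,512 × 4 × 1 = 22,048 bytes/s.
Duration = 54,105,792 / 22,048 = 2,454 s.
2,454 s = 40:54.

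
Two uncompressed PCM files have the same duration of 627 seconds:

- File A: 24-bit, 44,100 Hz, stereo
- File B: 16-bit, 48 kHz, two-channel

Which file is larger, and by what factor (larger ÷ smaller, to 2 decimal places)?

File A, by a factor of 1.38

File A: 44,100 × 3 × 2 = 264,600 bytes/s.
File B: 48,000 × 2 × 2 = 192,000 bytes/s.
File A is larger; ratio = 165,904,200 / 120,384,000 = 1.38.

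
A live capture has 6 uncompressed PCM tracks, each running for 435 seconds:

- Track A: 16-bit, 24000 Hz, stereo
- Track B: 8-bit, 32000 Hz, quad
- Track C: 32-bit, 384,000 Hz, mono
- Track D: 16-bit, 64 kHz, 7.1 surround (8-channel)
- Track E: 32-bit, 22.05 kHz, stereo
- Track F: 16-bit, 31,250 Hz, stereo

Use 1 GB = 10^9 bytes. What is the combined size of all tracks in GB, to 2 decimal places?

1.34 GB

Track A: 24,000 × 435 × 2 × 2 = 41,760,000 bytes.
Track B: 32,000 × 435 × 1 × 4 = 55,680,000 bytes.
Track C: 384,000 × 435 × 4 × 1 = 668,160,000 bytes.
Track D: 64,000 × 435 × 2 × 8 = 445,440,000 bytes.
Track E: 22,050 × 435 × 4 × 2 = 76,734,000 bytes.
Track F: 31,250 × 435 × 2 × 2 = 54,375,000 bytes.
Total = 1,342,149,000 bytes = 1.34 GB.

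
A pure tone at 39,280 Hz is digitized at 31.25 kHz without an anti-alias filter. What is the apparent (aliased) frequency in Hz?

8,030 Hz

Nyquist = 31,250/2 = 15,625 Hz; 39,280 Hz exceeds it.
Alias = |39,280 − 1×31,250| = |39,280 − 31,250| = 8,030 Hz.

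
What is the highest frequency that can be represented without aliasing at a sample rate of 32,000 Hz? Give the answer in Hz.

16,000 Hz

Nyquist frequency = sample rate / 2 = 32,000 / 2 = 16,000 Hz.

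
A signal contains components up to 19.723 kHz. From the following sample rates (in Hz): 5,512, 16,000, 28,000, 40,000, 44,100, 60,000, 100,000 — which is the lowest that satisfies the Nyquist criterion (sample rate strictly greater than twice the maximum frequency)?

40,000 Hz

Need sample rate > 2 × 19,723 = 39,446 Hz.
Lowest listed rate above 39,446 Hz is 40,000 Hz.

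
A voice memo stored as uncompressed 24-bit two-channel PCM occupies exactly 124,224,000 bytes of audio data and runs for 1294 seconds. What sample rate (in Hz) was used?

16,000 Hz

Bytes = sample_rate × seconds × bytes_per_sample × channels.
sample_rate = 124,224,000 / (1,294 × 3 × 2) = 124,224,000 / 7,764 = 16,000 Hz.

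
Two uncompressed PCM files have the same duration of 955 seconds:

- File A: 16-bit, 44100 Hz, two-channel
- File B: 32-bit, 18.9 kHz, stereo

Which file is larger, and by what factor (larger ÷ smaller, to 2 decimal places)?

File A, by a factor of 1.17

File A: 44,100 × 2 × 2 = 176,400 bytes/s.
File B: 18,900 × 4 × 2 = 151,200 bytes/s.
File A is larger; ratio = 168,462,000 / 144,396,000 = 1.17.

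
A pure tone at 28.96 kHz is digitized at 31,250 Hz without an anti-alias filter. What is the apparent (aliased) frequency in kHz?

Nyquist = 31,250/2 = 15,625 Hz; 28,960 Hz exceeds it.
Alias = |28,960 − 1×31,250| = |28,960 − 31,250| = 2,290 Hz = 2.29 kHz.

2.29 kHz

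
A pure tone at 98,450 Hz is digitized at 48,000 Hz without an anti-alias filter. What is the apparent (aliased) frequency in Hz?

Nyquist = 48,000/2 = 24,000 Hz; 98,450 Hz exceeds it.
Alias = |98,450 − 2×48,000| = |98,450 − 96,000| = 2,450 Hz.

2,450 Hz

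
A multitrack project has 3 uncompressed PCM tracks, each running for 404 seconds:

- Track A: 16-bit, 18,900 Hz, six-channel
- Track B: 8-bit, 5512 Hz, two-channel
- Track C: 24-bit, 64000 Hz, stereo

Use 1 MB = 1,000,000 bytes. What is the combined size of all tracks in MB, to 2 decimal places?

Track A: 18,900 × 404 × 2 × 6 = 91,627,200 bytes.
Track B: 5,512 × 404 × 1 × 2 = 4,453,696 bytes.
Track C: 64,000 × 404 × 3 × 2 = 155,136,000 bytes.
Total = 251,216,896 bytes = 251.22 MB.

251.22 MB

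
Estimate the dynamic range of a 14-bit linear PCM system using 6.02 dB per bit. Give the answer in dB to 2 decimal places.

14 × 6.02 = 84.28 dB.

84.28 dB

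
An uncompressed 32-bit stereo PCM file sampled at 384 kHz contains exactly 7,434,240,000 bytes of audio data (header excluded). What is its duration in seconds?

2,420 seconds

Byte rate = 384,000 × 4 × 2 = 3,072,000 bytes/s.
Duration = 7,434,240,000 / 3,072,000 = 2,420 s.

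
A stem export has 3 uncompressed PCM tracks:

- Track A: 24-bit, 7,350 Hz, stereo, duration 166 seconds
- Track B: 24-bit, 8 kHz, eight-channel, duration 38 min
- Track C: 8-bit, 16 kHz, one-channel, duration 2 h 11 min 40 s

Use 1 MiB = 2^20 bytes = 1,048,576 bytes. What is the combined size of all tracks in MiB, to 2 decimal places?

545.01 MiB

Track A: 7,350 × 166 × 3 × 2 = 7,320,600 bytes.
Track B: 38 min = 2,280 s; 8,000 × 2,280 × 3 × 8 = 437,760,000 bytes.
Track C: 2 h 11 min 40 s = 7,900 s; 16,000 × 7,900 × 1 × 1 = 126,400,000 bytes.
Total = 571,480,600 bytes = 545.01 MiB.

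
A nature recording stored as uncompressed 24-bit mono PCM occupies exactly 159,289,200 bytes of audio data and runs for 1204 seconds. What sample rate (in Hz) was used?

44,100 Hz

Bytes = sample_rate × seconds × bytes_per_sample × channels.
sample_rate = 159,289,200 / (1,204 × 3 × 1) = 159,289,200 / 3,612 = 44,100 Hz.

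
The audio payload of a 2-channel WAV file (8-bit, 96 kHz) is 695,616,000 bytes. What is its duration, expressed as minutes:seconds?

60:23

Byte rate = 96,000 × 1 × 2 = 192,000 bytes/s.
Duration = 695,616,000 / 192,000 = 3,623 s.
3,623 s = 60:23.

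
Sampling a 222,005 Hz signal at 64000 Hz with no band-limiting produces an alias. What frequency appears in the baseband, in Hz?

Nyquist = 64,000/2 = 32,000 Hz; 222,005 Hz exceeds it.
Alias = |222,005 − 3×64,000| = |222,005 − 192,000| = 30,005 Hz.

30,005 Hz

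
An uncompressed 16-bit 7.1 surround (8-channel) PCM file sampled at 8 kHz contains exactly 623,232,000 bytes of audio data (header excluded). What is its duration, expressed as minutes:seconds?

Byte rate = 8,000 × 2 × 8 = 128,000 bytes/s.
Duration = 623,232,000 / 128,000 = 4,869 s.
4,869 s = 81:09.

81:09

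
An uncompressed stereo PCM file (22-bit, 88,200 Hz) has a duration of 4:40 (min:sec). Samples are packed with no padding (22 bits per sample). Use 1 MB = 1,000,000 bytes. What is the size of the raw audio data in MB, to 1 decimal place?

135.8 MB

Duration = 4:40 (min:sec) = 280 s.
Bits = 88,200 × 280 × 22 × 2 = 1,086,624,000 bits = 135,828,000 bytes.
135,828,000 / 1,000,000 = 135.8 MB.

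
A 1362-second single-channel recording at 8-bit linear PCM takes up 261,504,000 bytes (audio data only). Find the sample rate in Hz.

192,000 Hz

Bytes = sample_rate × seconds × bytes_per_sample × channels.
sample_rate = 261,504,000 / (1,362 × 1 × 1) = 261,504,000 / 1,362 = 192,000 Hz.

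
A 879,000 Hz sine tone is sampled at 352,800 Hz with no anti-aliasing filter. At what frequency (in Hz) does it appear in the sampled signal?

173,400 Hz

Nyquist = 352,800/2 = 176,400 Hz; 879,000 Hz exceeds it.
Alias = |879,000 − 2×352,800| = |879,000 − 705,600| = 173,400 Hz.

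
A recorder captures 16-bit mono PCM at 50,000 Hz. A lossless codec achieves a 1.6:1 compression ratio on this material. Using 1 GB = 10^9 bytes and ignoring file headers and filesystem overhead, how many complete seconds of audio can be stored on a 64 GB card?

1,024,000 seconds

Uncompressed byte rate = 50,000 × 2 × 1 = 100,000 bytes/s.
After 1.6:1 compression, effective rate ≈ 62500 bytes/s.
Capacity = 64 × 1,000,000,000 = 64,000,000,000 bytes.
64,000,000,000 / effective rate ≈ 1024000 s → 1,024,000 seconds.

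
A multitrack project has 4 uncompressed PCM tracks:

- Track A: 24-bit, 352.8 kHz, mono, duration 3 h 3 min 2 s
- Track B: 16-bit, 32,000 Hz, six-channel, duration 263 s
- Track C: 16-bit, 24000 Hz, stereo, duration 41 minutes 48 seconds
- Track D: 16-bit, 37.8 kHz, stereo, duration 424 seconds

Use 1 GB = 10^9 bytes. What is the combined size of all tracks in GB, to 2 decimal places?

12.03 GB

Track A: 3 h 3 min 2 s = 10,982 s; 352,800 × 10,982 × 3 × 1 = 11,623,348,800 bytes.
Track B: 32,000 × 263 × 2 × 6 = 100,992,000 bytes.
Track C: 41 minutes 48 seconds = 2,508 s; 24,000 × 2,508 × 2 × 2 = 240,768,000 bytes.
Track D: 37,800 × 424 × 2 × 2 = 64,108,800 bytes.
Total = 12,029,217,600 bytes = 12.03 GB.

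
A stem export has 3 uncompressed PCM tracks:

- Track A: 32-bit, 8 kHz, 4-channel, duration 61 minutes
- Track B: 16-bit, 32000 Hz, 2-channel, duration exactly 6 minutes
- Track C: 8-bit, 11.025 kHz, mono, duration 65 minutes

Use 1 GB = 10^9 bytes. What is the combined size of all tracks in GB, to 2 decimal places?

Track A: 61 minutes = 3,660 s; 8,000 × 3,660 × 4 × 4 = 468,480,000 bytes.
Track B: exactly 6 minutes = 360 s; 32,000 × 360 × 2 × 2 = 46,080,000 bytes.
Track C: 65 minutes = 3,900 s; 11,025 × 3,900 × 1 × 1 = 42,997,500 bytes.
Total = 557,557,500 bytes = 0.56 GB.

0.56 GB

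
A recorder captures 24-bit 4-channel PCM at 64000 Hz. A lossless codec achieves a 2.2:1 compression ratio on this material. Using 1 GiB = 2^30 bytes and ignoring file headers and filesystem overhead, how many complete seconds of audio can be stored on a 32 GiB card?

Uncompressed byte rate = 64,000 × 3 × 4 = 768,000 bytes/s.
After 2.2:1 compression, effective rate ≈ 349090.91 bytes/s.
Capacity = 32 × 1,073,741,824 = 34,359,738,368 bytes.
34,359,738,368 / effective rate ≈ 98426.33 s → 98,426 seconds.

98,426 seconds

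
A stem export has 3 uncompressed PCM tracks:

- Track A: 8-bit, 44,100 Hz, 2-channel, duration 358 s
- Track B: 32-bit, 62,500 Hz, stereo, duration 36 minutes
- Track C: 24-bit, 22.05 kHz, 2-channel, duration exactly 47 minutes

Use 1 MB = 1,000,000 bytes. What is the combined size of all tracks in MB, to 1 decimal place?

1484.7 MB

Track A: 44,100 × 358 × 1 × 2 = 31,575,600 bytes.
Track B: 36 minutes = 2,160 s; 62,500 × 2,160 × 4 × 2 = 1,080,000,000 bytes.
Track C: exactly 47 minutes = 2,820 s; 22,050 × 2,820 × 3 × 2 = 373,086,000 bytes.
Total = 1,484,661,600 bytes = 1484.7 MB.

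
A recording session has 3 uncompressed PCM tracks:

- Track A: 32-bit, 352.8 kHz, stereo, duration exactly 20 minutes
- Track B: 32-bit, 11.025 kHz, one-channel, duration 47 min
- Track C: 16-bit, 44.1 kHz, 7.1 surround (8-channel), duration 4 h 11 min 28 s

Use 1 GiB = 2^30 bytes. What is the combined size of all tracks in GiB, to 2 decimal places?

Track A: exactly 20 minutes = 1,200 s; 352,800 × 1,200 × 4 × 2 = 3,386,880,000 bytes.
Track B: 47 min = 2,820 s; 11,025 × 2,820 × 4 × 1 = 124,362,000 bytes.
Track C: 4 h 11 min 28 s = 15,088 s; 44,100 × 15,088 × 2 × 8 = 10,646,092,800 bytes.
Total = 14,157,334,800 bytes = 13.19 GiB.

13.19 GiB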